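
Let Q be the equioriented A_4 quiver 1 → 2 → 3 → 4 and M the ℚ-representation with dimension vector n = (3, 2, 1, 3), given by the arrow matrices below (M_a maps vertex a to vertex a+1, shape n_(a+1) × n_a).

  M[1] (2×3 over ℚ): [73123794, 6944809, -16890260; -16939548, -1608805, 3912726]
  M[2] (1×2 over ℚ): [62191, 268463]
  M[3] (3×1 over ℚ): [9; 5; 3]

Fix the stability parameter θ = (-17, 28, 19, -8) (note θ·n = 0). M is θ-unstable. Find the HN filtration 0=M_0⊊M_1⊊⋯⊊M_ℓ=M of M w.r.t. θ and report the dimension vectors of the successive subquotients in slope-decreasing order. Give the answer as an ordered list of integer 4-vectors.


Via rank(M_{q-1}∘⋯∘M_p): M ≅ I[1,1], I[1,2], I[1,4], I[4,4]^2.
μ_θ-semistable layers: μ^(1)=28; μ^(2)=13; μ^(3)=-8; μ^(4)=-17

((0, 1, 0, 0); (0, 1, 1, 1); (0, 0, 0, 2); (3, 0, 0, 0))


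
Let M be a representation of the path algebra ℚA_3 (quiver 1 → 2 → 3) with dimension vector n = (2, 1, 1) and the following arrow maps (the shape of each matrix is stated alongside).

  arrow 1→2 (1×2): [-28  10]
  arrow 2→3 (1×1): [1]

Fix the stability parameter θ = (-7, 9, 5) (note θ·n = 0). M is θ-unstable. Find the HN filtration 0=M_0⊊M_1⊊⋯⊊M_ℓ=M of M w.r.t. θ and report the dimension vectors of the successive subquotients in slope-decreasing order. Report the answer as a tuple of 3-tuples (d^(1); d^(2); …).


Via rank(M_{q-1}∘⋯∘M_p): M ≅ I[1,1], I[1,3].
μ_θ-semistable layers: μ^(1)=7; μ^(2)=-7

((0, 1, 1); (2, 0, 0))


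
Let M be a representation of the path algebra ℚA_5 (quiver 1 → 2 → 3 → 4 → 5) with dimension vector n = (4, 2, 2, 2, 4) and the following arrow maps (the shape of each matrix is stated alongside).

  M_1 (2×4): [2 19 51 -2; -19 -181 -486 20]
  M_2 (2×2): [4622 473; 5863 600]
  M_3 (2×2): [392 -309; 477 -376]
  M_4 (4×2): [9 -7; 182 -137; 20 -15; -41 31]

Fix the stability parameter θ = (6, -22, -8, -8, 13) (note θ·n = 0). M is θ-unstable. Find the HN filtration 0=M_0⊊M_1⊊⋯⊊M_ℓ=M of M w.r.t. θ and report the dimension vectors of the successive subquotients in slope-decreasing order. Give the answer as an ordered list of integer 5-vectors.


Via rank(M_{q-1}∘⋯∘M_p): M ≅ I[1,1]^2, I[1,5]^2, I[5,5]^2.
μ_θ-semistable layers: μ^(1)=13; μ^(2)=6; μ^(3)=-8

((0, 0, 0, 0, 4); (2, 0, 0, 0, 0); (2, 2, 2, 2, 0))


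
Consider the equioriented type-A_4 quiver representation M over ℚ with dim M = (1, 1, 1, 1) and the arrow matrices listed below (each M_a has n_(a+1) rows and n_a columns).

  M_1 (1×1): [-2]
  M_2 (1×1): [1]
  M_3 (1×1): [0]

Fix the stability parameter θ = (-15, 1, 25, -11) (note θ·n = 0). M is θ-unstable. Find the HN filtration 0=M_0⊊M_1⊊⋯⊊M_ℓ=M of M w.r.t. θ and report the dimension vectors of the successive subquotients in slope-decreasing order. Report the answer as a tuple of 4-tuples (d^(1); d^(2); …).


Barcode: M ≅ I[1,3], I[4,4]. HN layers by μ_θ (4 steps, strictly decreasing):
  μ^(1)=25; μ^(2)=1; μ^(3)=-11; μ^(4)=-15

((0, 0, 1, 0); (0, 1, 0, 0); (0, 0, 0, 1); (1, 0, 0, 0))


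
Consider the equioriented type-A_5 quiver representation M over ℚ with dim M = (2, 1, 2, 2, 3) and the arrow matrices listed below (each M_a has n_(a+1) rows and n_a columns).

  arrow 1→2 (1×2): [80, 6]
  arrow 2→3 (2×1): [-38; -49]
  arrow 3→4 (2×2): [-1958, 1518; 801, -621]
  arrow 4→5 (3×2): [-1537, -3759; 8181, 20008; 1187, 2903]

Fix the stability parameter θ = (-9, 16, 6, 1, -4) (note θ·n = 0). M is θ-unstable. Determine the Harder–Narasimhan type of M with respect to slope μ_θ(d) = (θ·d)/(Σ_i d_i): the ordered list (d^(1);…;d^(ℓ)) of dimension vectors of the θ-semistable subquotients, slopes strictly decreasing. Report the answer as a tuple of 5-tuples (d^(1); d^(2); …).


Barcode: M ≅ I[1,1], I[1,5], I[3,3], I[4,5], I[5,5]. HN layers by μ_θ (5 steps, strictly decreasing):
  μ^(1)=6; μ^(2)=19/4; μ^(3)=-3/2; μ^(4)=-4; μ^(5)=-9

((0, 0, 1, 0, 0); (0, 1, 1, 1, 1); (0, 0, 0, 1, 1); (0, 0, 0, 0, 1); (2, 0, 0, 0, 0))


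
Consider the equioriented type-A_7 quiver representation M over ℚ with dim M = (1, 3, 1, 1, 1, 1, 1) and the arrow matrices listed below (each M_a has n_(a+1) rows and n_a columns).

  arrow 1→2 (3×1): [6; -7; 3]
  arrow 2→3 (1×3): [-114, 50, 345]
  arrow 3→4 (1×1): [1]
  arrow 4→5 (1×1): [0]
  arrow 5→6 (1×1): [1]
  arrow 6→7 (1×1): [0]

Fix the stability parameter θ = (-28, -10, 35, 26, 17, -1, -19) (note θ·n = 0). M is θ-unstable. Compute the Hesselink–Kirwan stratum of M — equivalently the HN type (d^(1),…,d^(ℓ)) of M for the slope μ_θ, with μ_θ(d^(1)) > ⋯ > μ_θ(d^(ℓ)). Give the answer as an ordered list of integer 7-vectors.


Via rank(M_{q-1}∘⋯∘M_p): M ≅ I[1,4], I[2,2]^2, I[5,6], I[7,7].
μ_θ-semistable layers: μ^(1)=61/2; μ^(2)=8; μ^(3)=-10; μ^(4)=-19; μ^(5)=-28

((0, 0, 1, 1, 0, 0, 0); (0, 0, 0, 0, 1, 1, 0); (0, 3, 0, 0, 0, 0, 0); (0, 0, 0, 0, 0, 0, 1); (1, 0, 0, 0, 0, 0, 0))


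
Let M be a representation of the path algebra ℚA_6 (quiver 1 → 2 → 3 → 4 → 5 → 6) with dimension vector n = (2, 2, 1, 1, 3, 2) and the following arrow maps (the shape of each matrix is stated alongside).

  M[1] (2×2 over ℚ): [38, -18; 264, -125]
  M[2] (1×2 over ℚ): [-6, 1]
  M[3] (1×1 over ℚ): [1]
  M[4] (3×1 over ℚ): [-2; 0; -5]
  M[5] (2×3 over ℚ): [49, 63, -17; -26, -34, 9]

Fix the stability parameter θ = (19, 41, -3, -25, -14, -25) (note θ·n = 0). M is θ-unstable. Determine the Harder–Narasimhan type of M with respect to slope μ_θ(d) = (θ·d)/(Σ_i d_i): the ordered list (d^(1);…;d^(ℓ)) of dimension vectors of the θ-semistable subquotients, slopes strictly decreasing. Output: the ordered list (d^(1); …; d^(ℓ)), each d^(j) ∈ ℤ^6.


Interval decomposition of M: I[1,2], I[1,6], I[5,5], I[5,6].
HN type (ℓ=5): μ^(1)=41; μ^(2)=19; μ^(3)=-7/6; μ^(4)=-14; μ^(5)=-39/2

((0, 1, 0, 0, 0, 0); (1, 0, 0, 0, 0, 0); (1, 1, 1, 1, 1, 1); (0, 0, 0, 0, 1, 0); (0, 0, 0, 0, 1, 1))


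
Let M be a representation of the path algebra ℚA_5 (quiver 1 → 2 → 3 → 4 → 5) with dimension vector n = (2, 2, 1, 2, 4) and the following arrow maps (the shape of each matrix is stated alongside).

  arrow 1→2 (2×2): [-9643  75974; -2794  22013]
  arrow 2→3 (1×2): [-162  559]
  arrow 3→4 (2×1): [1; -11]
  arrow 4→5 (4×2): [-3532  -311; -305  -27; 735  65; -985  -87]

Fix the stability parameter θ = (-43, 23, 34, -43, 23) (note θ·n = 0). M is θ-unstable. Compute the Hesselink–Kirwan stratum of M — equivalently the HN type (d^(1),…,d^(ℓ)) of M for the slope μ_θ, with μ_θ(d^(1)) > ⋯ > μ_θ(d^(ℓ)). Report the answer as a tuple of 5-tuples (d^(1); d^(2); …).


Interval decomposition of M: I[1,2], I[1,5], I[4,5], I[5,5]^2.
HN type (ℓ=3): μ^(1)=23; μ^(2)=14/3; μ^(3)=-43

((0, 1, 0, 0, 4); (0, 1, 1, 1, 0); (2, 0, 0, 1, 0))


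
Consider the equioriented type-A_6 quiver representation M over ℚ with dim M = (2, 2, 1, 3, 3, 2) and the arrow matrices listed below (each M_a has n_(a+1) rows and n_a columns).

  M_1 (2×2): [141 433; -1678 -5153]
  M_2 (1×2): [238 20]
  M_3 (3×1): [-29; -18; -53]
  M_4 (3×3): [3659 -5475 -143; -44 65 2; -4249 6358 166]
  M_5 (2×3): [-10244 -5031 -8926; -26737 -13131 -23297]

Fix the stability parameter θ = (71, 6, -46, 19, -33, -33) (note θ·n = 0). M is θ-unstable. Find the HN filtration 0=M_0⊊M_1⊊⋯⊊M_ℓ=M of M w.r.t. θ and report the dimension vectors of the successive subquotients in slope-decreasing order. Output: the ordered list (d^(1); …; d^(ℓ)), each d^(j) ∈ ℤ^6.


Interval decomposition of M: I[1,2], I[1,6], I[4,5], I[4,6].
HN type (ℓ=4): μ^(1)=77/2; μ^(2)=-8/3; μ^(3)=-7; μ^(4)=-47/3

((1, 1, 0, 0, 0, 0); (1, 1, 1, 1, 1, 1); (0, 0, 0, 1, 1, 0); (0, 0, 0, 1, 1, 1))


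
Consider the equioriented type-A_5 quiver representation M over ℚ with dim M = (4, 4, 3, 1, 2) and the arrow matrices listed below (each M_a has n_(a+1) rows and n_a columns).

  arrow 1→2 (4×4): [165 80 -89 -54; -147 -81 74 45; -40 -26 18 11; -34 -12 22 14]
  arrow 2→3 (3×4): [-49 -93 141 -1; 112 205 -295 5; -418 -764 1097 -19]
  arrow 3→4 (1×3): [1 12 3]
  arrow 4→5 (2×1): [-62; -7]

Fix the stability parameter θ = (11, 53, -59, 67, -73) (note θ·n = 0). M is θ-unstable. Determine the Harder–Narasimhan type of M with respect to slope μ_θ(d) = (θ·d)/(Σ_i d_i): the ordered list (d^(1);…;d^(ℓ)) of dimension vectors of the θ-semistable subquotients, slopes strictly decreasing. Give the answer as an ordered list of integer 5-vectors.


Interval decomposition of M: I[1,1], I[1,3]^2, I[1,5], I[2,2], I[5,5].
HN type (ℓ=5): μ^(1)=53; μ^(2)=11; μ^(3)=5/3; μ^(4)=-1/5; μ^(5)=-73

((0, 1, 0, 0, 0); (1, 0, 0, 0, 0); (2, 2, 2, 0, 0); (1, 1, 1, 1, 1); (0, 0, 0, 0, 1))


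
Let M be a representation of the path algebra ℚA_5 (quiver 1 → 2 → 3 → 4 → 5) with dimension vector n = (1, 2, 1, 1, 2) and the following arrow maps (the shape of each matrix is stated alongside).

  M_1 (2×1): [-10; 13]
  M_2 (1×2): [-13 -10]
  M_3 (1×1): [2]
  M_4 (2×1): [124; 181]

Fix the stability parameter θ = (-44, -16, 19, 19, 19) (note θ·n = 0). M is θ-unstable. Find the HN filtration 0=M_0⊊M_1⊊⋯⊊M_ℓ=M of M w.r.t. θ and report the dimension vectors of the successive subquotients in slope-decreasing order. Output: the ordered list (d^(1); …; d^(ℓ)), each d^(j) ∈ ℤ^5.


Interval decomposition of M: I[1,2], I[2,5], I[5,5].
HN type (ℓ=3): μ^(1)=19; μ^(2)=-16; μ^(3)=-44

((0, 0, 1, 1, 2); (0, 2, 0, 0, 0); (1, 0, 0, 0, 0))


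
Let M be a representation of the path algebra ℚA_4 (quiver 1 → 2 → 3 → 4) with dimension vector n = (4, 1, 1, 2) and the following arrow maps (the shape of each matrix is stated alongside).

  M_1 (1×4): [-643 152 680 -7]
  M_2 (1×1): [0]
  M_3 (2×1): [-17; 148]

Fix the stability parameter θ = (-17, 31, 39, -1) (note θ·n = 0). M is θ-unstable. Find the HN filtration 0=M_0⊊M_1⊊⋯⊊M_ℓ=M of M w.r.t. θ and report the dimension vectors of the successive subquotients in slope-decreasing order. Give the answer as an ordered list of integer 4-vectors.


Via rank(M_{q-1}∘⋯∘M_p): M ≅ I[1,1]^3, I[1,2], I[3,4], I[4,4].
μ_θ-semistable layers: μ^(1)=31; μ^(2)=19; μ^(3)=-1; μ^(4)=-17

((0, 1, 0, 0); (0, 0, 1, 1); (0, 0, 0, 1); (4, 0, 0, 0))


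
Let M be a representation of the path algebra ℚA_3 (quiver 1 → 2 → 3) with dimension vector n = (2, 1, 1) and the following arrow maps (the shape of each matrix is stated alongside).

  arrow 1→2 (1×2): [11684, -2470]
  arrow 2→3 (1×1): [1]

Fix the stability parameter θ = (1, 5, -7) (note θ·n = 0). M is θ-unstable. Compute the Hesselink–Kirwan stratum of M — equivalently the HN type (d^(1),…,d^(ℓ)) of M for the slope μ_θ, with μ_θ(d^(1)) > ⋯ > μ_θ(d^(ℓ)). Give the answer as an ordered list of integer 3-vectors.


Interval decomposition of M: I[1,1], I[1,3].
HN type (ℓ=2): μ^(1)=1; μ^(2)=-1/3

((1, 0, 0); (1, 1, 1))


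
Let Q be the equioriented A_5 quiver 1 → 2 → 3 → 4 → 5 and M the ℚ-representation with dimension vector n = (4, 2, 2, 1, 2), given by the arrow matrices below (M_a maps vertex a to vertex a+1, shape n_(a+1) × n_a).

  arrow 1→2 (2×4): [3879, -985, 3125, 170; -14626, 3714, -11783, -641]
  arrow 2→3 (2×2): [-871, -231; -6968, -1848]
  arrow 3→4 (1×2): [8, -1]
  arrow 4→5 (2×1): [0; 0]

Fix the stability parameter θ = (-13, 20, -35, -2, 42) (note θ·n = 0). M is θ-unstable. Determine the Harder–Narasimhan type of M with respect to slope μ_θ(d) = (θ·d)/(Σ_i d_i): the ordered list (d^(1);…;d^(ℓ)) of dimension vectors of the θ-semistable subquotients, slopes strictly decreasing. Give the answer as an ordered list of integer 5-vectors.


Barcode: M ≅ I[1,1]^2, I[1,2], I[1,3], I[3,4], I[5,5]^2. HN layers by μ_θ (6 steps, strictly decreasing):
  μ^(1)=42; μ^(2)=20; μ^(3)=-2; μ^(4)=-15/2; μ^(5)=-13; μ^(6)=-35

((0, 0, 0, 0, 2); (0, 1, 0, 0, 0); (0, 0, 0, 1, 0); (0, 1, 1, 0, 0); (4, 0, 0, 0, 0); (0, 0, 1, 0, 0))


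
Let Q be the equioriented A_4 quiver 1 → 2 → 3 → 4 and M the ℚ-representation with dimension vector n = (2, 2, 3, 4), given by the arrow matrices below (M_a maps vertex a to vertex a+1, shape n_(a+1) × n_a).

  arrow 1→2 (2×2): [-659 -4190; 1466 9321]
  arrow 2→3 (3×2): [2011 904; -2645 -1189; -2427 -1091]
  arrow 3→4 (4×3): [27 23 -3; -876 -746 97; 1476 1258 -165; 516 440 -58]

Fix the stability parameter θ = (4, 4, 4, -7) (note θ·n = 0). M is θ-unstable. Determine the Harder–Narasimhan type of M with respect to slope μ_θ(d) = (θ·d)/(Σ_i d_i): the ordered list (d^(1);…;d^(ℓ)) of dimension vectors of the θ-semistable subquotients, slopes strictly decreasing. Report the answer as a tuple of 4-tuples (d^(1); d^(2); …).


Barcode: M ≅ I[1,4]^2, I[3,3], I[4,4]^2. HN layers by μ_θ (3 steps, strictly decreasing):
  μ^(1)=4; μ^(2)=5/4; μ^(3)=-7

((0, 0, 1, 0); (2, 2, 2, 2); (0, 0, 0, 2))


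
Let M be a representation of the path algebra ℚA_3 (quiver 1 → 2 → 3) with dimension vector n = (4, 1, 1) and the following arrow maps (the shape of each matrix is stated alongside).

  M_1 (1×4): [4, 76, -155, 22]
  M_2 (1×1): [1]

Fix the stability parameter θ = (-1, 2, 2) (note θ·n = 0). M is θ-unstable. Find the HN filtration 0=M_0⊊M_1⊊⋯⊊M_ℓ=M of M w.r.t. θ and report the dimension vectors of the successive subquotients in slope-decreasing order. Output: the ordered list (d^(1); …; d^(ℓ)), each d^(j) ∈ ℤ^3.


Barcode: M ≅ I[1,1]^3, I[1,3]. HN layers by μ_θ (2 steps, strictly decreasing):
  μ^(1)=2; μ^(2)=-1

((0, 1, 1); (4, 0, 0))


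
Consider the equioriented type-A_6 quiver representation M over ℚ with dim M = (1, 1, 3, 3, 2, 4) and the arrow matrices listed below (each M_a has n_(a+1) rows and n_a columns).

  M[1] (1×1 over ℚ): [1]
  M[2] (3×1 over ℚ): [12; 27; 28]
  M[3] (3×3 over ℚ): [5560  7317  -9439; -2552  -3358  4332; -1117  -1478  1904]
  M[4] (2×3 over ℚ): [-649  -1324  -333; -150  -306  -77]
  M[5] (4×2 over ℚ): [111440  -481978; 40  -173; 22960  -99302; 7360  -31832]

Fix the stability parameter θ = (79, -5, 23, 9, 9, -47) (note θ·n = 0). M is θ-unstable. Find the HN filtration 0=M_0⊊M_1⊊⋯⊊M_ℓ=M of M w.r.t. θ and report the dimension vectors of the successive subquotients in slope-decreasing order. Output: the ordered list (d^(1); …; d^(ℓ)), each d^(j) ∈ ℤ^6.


Interval decomposition of M: I[1,5], I[3,4], I[3,6], I[6,6]^3.
HN type (ℓ=4): μ^(1)=23; μ^(2)=16; μ^(3)=-3/2; μ^(4)=-47

((1, 1, 1, 1, 1, 0); (0, 0, 1, 1, 0, 0); (0, 0, 1, 1, 1, 1); (0, 0, 0, 0, 0, 3))


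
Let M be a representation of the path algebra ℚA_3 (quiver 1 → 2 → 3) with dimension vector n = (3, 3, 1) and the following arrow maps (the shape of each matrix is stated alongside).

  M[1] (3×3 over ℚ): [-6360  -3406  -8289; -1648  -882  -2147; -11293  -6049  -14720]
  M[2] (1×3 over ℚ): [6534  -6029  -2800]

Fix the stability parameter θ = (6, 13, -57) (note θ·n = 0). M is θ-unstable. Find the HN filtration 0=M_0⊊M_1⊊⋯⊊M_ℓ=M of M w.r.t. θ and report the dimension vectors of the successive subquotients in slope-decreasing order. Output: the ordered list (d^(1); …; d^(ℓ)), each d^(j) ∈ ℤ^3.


Interval decomposition of M: I[1,1], I[1,2], I[1,3], I[2,2].
HN type (ℓ=3): μ^(1)=13; μ^(2)=6; μ^(3)=-38/3

((0, 2, 0); (2, 0, 0); (1, 1, 1))


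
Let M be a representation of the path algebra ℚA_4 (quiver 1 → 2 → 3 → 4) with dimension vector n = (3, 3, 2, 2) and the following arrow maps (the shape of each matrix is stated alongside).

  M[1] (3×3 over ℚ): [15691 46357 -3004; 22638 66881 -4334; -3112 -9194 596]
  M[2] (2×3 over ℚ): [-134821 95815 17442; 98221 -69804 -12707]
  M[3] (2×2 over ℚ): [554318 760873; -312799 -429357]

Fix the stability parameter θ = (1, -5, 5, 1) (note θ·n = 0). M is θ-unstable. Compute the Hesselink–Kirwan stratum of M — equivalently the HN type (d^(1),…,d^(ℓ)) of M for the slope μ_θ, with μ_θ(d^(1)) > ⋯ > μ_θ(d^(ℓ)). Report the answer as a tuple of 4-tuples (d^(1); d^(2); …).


Interval decomposition of M: I[1,1], I[1,4]^2, I[2,2].
HN type (ℓ=4): μ^(1)=3; μ^(2)=1; μ^(3)=-2; μ^(4)=-5

((0, 0, 2, 2); (1, 0, 0, 0); (2, 2, 0, 0); (0, 1, 0, 0))


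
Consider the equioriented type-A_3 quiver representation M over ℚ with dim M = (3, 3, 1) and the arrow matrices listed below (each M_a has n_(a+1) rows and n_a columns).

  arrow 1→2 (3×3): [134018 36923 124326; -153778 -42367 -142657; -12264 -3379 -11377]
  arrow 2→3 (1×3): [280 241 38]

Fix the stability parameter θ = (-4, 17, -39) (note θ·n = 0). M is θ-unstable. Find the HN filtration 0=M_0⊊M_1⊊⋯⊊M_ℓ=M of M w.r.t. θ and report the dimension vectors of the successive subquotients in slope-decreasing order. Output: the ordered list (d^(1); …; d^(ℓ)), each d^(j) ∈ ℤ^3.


Via rank(M_{q-1}∘⋯∘M_p): M ≅ I[1,2]^2, I[1,3].
μ_θ-semistable layers: μ^(1)=17; μ^(2)=-4; μ^(3)=-26/3

((0, 2, 0); (2, 0, 0); (1, 1, 1))


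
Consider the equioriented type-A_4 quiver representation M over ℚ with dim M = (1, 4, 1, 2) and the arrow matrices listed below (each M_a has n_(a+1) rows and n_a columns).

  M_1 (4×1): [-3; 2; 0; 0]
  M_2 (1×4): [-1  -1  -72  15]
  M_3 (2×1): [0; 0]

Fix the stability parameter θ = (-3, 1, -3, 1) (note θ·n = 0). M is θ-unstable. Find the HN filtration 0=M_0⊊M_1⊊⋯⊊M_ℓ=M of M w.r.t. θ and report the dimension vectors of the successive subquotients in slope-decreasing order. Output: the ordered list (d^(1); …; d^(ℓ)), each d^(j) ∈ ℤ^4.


Interval decomposition of M: I[1,3], I[2,2]^3, I[4,4]^2.
HN type (ℓ=3): μ^(1)=1; μ^(2)=-1; μ^(3)=-3

((0, 3, 0, 2); (0, 1, 1, 0); (1, 0, 0, 0))


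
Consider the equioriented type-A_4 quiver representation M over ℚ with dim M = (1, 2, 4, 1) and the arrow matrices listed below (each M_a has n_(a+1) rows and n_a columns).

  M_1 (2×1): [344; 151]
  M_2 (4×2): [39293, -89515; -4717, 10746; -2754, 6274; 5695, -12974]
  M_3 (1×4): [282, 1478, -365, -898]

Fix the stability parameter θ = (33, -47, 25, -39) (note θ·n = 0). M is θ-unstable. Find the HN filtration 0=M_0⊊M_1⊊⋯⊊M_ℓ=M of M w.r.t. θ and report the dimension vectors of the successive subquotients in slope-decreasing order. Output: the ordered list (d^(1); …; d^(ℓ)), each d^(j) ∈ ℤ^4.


Via rank(M_{q-1}∘⋯∘M_p): M ≅ I[1,3], I[2,3], I[3,3], I[3,4].
μ_θ-semistable layers: μ^(1)=25; μ^(2)=-7; μ^(3)=-47

((0, 0, 3, 0); (1, 1, 1, 1); (0, 1, 0, 0))


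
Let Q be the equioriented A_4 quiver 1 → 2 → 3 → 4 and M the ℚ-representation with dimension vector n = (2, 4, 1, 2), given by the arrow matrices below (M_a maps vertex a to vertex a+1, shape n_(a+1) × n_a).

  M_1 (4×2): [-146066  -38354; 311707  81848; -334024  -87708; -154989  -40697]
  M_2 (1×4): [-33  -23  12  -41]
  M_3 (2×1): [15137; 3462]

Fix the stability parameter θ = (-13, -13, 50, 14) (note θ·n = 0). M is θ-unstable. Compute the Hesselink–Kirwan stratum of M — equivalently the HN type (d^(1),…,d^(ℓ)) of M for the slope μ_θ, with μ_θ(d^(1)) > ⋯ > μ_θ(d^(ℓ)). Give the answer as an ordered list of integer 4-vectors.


Via rank(M_{q-1}∘⋯∘M_p): M ≅ I[1,2], I[1,4], I[2,2]^2, I[4,4].
μ_θ-semistable layers: μ^(1)=32; μ^(2)=14; μ^(3)=-13

((0, 0, 1, 1); (0, 0, 0, 1); (2, 4, 0, 0))


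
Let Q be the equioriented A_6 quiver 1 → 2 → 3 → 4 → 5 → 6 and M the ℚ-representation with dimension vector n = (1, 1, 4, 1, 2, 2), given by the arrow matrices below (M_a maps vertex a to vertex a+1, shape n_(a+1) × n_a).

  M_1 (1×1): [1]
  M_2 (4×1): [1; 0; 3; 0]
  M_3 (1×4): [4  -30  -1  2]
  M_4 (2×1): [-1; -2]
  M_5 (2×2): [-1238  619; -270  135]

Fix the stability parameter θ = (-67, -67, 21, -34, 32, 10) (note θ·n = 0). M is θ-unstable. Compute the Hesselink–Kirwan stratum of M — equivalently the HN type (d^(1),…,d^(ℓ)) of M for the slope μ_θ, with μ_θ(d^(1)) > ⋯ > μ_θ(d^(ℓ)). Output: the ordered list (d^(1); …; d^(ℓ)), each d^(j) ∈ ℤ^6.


Interval decomposition of M: I[1,5], I[3,3]^3, I[5,6], I[6,6].
HN type (ℓ=5): μ^(1)=32; μ^(2)=21; μ^(3)=10; μ^(4)=-13/2; μ^(5)=-67

((0, 0, 0, 0, 1, 0); (0, 0, 3, 0, 1, 1); (0, 0, 0, 0, 0, 1); (0, 0, 1, 1, 0, 0); (1, 1, 0, 0, 0, 0))


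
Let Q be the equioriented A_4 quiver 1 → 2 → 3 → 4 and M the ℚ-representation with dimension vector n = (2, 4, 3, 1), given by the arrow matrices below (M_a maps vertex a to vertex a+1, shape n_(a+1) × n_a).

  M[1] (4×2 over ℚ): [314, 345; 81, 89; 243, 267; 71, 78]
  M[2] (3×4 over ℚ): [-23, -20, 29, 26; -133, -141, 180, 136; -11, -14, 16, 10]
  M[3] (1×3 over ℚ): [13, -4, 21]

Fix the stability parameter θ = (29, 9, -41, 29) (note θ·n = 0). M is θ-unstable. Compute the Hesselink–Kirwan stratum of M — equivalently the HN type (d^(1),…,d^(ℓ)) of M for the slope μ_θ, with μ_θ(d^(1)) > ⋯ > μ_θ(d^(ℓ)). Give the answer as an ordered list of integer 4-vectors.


Barcode: M ≅ I[1,3], I[1,4], I[2,2], I[2,3]. HN layers by μ_θ (4 steps, strictly decreasing):
  μ^(1)=29; μ^(2)=9; μ^(3)=-1; μ^(4)=-16

((0, 0, 0, 1); (0, 1, 0, 0); (2, 2, 2, 0); (0, 1, 1, 0))


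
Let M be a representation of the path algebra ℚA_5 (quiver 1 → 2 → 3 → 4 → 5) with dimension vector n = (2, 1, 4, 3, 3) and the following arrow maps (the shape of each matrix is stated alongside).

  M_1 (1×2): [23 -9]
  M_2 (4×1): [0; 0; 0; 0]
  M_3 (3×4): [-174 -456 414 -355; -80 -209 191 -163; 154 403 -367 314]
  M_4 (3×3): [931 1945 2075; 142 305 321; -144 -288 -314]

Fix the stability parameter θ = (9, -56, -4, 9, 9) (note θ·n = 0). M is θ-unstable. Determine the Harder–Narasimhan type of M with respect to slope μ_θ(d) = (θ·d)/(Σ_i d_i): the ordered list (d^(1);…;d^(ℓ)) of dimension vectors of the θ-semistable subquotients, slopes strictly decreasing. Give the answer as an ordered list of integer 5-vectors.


Via rank(M_{q-1}∘⋯∘M_p): M ≅ I[1,1], I[1,2], I[3,3]^2, I[3,5]^2, I[4,5].
μ_θ-semistable layers: μ^(1)=9; μ^(2)=-4; μ^(3)=-47/2

((1, 0, 0, 3, 3); (0, 0, 4, 0, 0); (1, 1, 0, 0, 0))


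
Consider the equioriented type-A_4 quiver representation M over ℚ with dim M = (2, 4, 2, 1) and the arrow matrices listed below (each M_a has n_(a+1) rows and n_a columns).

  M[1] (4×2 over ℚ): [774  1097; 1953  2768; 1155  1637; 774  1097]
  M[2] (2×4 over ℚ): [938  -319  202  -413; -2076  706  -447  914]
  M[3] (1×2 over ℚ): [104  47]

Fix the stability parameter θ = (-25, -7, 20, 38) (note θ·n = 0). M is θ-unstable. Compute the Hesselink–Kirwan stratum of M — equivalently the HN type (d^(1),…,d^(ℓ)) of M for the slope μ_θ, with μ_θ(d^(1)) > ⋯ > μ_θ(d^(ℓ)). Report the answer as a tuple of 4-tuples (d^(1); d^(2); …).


Interval decomposition of M: I[1,2], I[1,4], I[2,2], I[2,3].
HN type (ℓ=4): μ^(1)=38; μ^(2)=20; μ^(3)=-7; μ^(4)=-25

((0, 0, 0, 1); (0, 0, 2, 0); (0, 4, 0, 0); (2, 0, 0, 0))


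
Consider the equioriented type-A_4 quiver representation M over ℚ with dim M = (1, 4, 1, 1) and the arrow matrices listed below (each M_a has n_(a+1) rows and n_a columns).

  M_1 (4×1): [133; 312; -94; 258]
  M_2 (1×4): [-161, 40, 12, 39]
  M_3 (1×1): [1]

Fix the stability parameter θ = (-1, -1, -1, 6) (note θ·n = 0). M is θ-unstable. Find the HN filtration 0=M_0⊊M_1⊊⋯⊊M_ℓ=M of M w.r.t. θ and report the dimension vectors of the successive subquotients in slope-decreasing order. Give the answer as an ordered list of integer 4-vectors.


Via rank(M_{q-1}∘⋯∘M_p): M ≅ I[1,4], I[2,2]^3.
μ_θ-semistable layers: μ^(1)=6; μ^(2)=-1

((0, 0, 0, 1); (1, 4, 1, 0))


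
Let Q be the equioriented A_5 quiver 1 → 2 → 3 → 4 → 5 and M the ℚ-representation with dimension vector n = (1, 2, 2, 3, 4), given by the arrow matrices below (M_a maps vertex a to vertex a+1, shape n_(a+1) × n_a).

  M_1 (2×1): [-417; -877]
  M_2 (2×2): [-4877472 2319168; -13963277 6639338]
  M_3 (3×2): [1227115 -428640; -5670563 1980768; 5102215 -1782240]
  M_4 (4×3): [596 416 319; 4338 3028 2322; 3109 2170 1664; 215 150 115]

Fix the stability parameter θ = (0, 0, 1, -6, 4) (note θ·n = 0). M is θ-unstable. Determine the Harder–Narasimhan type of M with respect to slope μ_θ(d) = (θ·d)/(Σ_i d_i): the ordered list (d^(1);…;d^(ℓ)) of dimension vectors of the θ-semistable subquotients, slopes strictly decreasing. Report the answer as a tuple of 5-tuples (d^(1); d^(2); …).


Via rank(M_{q-1}∘⋯∘M_p): M ≅ I[1,3], I[2,2], I[3,5], I[4,4], I[4,5], I[5,5]^2.
μ_θ-semistable layers: μ^(1)=4; μ^(2)=1; μ^(3)=0; μ^(4)=-5/2; μ^(5)=-6

((0, 0, 0, 0, 4); (0, 0, 1, 0, 0); (1, 2, 0, 0, 0); (0, 0, 1, 1, 0); (0, 0, 0, 2, 0))


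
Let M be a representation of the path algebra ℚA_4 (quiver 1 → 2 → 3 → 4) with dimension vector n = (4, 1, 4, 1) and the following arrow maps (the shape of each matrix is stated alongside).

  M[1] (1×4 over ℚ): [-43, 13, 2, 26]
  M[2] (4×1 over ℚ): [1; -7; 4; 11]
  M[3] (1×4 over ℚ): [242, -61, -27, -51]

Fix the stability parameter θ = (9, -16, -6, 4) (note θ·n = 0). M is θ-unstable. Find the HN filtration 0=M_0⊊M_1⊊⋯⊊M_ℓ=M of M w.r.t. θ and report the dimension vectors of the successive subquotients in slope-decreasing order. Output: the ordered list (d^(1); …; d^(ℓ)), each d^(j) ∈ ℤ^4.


Barcode: M ≅ I[1,1]^3, I[1,3], I[3,3]^2, I[3,4]. HN layers by μ_θ (4 steps, strictly decreasing):
  μ^(1)=9; μ^(2)=4; μ^(3)=-13/3; μ^(4)=-6

((3, 0, 0, 0); (0, 0, 0, 1); (1, 1, 1, 0); (0, 0, 3, 0))


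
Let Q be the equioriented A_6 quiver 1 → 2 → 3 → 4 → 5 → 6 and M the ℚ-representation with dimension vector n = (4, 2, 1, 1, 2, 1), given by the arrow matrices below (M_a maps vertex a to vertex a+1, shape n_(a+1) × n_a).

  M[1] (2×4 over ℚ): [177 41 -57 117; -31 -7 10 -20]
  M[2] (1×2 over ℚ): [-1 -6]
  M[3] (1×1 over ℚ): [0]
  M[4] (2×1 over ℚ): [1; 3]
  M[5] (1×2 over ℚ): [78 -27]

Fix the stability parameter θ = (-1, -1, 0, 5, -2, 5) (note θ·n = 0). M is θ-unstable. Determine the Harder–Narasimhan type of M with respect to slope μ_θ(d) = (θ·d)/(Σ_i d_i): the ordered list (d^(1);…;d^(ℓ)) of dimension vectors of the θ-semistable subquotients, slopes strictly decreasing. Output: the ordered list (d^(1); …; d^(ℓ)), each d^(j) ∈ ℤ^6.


Interval decomposition of M: I[1,1]^2, I[1,2], I[1,3], I[4,6], I[5,5].
HN type (ℓ=5): μ^(1)=5; μ^(2)=3/2; μ^(3)=0; μ^(4)=-1; μ^(5)=-2

((0, 0, 0, 0, 0, 1); (0, 0, 0, 1, 1, 0); (0, 0, 1, 0, 0, 0); (4, 2, 0, 0, 0, 0); (0, 0, 0, 0, 1, 0))


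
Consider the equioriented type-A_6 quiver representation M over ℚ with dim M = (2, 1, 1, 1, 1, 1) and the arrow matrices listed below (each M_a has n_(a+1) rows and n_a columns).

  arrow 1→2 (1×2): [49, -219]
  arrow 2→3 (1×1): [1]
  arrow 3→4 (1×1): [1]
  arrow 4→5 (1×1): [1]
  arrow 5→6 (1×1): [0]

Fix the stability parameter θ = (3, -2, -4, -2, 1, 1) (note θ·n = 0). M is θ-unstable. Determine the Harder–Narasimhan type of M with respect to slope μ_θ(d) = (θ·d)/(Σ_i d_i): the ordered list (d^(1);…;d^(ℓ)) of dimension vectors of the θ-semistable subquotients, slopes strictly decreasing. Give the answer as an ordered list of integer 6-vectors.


Interval decomposition of M: I[1,1], I[1,5], I[6,6].
HN type (ℓ=3): μ^(1)=3; μ^(2)=1; μ^(3)=-5/4

((1, 0, 0, 0, 0, 0); (0, 0, 0, 0, 1, 1); (1, 1, 1, 1, 0, 0))


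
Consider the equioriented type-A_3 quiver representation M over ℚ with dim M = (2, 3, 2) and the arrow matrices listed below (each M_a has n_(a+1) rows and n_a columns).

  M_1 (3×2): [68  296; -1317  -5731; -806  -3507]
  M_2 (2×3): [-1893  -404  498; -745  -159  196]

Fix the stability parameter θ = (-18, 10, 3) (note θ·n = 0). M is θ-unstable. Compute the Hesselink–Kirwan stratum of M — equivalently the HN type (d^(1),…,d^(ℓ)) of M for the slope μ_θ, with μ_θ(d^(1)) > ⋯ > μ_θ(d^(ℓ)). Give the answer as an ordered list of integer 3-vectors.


Barcode: M ≅ I[1,3]^2, I[2,2]. HN layers by μ_θ (3 steps, strictly decreasing):
  μ^(1)=10; μ^(2)=13/2; μ^(3)=-18

((0, 1, 0); (0, 2, 2); (2, 0, 0))


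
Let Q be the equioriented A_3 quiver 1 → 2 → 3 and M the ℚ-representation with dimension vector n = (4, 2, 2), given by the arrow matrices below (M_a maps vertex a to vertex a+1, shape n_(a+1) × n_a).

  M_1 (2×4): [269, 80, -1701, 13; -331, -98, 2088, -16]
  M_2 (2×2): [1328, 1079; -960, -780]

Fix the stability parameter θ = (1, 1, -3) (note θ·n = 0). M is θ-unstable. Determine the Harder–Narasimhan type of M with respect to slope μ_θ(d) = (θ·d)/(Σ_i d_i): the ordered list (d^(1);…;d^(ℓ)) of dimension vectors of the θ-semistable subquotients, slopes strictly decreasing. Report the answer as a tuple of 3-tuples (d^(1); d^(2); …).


Via rank(M_{q-1}∘⋯∘M_p): M ≅ I[1,1]^2, I[1,2], I[1,3], I[3,3].
μ_θ-semistable layers: μ^(1)=1; μ^(2)=-1/3; μ^(3)=-3

((3, 1, 0); (1, 1, 1); (0, 0, 1))


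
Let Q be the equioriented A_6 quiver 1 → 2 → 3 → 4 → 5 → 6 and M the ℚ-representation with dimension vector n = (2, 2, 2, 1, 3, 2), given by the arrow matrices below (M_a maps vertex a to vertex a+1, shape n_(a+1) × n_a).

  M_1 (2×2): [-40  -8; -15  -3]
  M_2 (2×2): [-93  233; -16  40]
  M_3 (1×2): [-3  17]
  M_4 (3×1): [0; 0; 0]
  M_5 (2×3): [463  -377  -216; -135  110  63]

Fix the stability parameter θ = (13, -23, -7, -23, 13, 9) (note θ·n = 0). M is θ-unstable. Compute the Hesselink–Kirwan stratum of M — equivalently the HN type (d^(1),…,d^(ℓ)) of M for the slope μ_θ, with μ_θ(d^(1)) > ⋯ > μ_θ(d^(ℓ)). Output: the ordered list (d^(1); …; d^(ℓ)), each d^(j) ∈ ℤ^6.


Interval decomposition of M: I[1,1], I[1,4], I[2,3], I[5,5], I[5,6]^2.
HN type (ℓ=5): μ^(1)=13; μ^(2)=11; μ^(3)=-7; μ^(4)=-10; μ^(5)=-23

((1, 0, 0, 0, 1, 0); (0, 0, 0, 0, 2, 2); (0, 0, 1, 0, 0, 0); (1, 1, 1, 1, 0, 0); (0, 1, 0, 0, 0, 0))


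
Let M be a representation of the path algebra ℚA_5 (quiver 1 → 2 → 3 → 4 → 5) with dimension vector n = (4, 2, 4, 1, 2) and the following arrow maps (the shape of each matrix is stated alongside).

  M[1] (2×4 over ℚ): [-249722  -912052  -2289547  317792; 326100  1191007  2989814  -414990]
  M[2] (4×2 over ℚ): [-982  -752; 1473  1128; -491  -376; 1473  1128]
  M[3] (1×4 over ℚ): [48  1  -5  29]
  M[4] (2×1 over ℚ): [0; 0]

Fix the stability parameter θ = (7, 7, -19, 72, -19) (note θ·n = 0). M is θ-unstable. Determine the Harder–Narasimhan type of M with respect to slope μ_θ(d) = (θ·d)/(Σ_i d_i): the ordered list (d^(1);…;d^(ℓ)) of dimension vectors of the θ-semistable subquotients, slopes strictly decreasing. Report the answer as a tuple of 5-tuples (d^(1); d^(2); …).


Barcode: M ≅ I[1,1]^2, I[1,2], I[1,4], I[3,3]^3, I[5,5]^2. HN layers by μ_θ (4 steps, strictly decreasing):
  μ^(1)=72; μ^(2)=7; μ^(3)=-5/3; μ^(4)=-19

((0, 0, 0, 1, 0); (3, 1, 0, 0, 0); (1, 1, 1, 0, 0); (0, 0, 3, 0, 2))


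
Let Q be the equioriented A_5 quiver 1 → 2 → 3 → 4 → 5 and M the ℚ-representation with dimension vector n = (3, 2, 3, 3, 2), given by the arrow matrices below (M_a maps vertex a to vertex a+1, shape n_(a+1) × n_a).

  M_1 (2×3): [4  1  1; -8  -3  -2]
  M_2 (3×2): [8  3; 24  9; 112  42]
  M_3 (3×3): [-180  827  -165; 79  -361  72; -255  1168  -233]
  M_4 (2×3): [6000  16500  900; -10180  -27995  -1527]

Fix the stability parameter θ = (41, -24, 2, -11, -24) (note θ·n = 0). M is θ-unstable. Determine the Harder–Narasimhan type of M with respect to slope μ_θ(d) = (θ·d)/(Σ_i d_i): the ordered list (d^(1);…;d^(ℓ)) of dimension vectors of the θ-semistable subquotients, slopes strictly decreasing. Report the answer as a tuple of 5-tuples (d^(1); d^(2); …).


Barcode: M ≅ I[1,1], I[1,2], I[1,5], I[3,4]^2, I[5,5]. HN layers by μ_θ (5 steps, strictly decreasing):
  μ^(1)=41; μ^(2)=17/2; μ^(3)=-16/5; μ^(4)=-9/2; μ^(5)=-24

((1, 0, 0, 0, 0); (1, 1, 0, 0, 0); (1, 1, 1, 1, 1); (0, 0, 2, 2, 0); (0, 0, 0, 0, 1))


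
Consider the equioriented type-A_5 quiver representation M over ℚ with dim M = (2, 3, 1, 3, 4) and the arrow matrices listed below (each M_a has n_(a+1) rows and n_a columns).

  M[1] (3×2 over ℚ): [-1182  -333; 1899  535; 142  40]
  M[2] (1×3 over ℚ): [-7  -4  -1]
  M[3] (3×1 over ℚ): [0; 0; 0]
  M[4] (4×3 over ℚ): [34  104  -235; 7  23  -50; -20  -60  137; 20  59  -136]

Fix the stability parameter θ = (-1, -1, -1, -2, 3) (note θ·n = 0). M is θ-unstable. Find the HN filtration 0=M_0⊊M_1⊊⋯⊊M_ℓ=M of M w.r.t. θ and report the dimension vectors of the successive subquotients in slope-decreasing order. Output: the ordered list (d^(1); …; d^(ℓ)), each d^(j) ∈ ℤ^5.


Via rank(M_{q-1}∘⋯∘M_p): M ≅ I[1,2], I[1,3], I[2,2], I[4,5]^3, I[5,5].
μ_θ-semistable layers: μ^(1)=3; μ^(2)=-1; μ^(3)=-2

((0, 0, 0, 0, 4); (2, 3, 1, 0, 0); (0, 0, 0, 3, 0))


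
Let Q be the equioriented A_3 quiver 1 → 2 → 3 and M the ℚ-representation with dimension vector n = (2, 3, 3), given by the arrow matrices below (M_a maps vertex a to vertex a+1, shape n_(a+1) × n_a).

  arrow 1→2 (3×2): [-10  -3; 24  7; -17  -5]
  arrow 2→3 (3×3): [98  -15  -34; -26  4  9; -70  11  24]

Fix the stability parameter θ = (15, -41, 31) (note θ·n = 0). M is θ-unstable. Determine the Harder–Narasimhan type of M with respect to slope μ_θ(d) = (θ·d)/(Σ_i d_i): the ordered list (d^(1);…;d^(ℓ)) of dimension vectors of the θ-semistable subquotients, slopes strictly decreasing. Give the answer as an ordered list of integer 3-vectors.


Via rank(M_{q-1}∘⋯∘M_p): M ≅ I[1,3]^2, I[2,2], I[3,3].
μ_θ-semistable layers: μ^(1)=31; μ^(2)=-13; μ^(3)=-41

((0, 0, 3); (2, 2, 0); (0, 1, 0))


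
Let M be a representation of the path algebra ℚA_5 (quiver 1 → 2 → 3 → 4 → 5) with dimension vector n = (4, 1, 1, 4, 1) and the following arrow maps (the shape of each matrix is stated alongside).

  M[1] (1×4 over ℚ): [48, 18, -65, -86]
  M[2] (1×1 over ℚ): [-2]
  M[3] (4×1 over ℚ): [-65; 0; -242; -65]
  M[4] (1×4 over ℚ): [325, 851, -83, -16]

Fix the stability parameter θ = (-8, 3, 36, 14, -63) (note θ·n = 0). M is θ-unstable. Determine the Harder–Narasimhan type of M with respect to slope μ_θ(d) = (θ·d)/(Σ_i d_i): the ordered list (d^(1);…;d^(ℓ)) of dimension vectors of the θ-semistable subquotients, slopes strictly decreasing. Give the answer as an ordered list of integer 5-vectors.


Via rank(M_{q-1}∘⋯∘M_p): M ≅ I[1,1]^3, I[1,5], I[4,4]^3.
μ_θ-semistable layers: μ^(1)=14; μ^(2)=-5/2; μ^(3)=-8

((0, 0, 0, 3, 0); (0, 1, 1, 1, 1); (4, 0, 0, 0, 0))


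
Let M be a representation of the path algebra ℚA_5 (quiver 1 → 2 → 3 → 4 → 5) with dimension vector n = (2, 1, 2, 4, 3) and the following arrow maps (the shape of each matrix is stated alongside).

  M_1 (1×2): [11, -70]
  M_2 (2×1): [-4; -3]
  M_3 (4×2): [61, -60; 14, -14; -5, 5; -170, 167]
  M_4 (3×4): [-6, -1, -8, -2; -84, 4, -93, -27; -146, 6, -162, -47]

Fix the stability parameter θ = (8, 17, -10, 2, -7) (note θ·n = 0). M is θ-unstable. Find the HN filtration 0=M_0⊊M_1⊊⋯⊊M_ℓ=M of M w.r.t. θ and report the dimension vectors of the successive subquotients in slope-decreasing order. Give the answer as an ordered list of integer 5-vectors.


Via rank(M_{q-1}∘⋯∘M_p): M ≅ I[1,1], I[1,5], I[3,5], I[4,4], I[4,5].
μ_θ-semistable layers: μ^(1)=8; μ^(2)=2; μ^(3)=-5/2; μ^(4)=-10

((1, 0, 0, 0, 0); (1, 1, 1, 2, 1); (0, 0, 0, 2, 2); (0, 0, 1, 0, 0))


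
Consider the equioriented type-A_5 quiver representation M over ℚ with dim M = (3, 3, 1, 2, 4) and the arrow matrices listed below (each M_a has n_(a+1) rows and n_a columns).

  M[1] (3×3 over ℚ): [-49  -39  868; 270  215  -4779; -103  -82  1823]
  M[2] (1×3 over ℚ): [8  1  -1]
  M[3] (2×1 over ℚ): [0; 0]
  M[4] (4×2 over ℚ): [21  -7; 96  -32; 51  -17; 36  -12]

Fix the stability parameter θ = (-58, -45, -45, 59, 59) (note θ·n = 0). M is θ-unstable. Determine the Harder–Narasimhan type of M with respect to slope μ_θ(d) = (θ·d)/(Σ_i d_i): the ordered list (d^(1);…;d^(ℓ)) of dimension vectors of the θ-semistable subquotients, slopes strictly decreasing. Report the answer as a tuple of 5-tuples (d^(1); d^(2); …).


Barcode: M ≅ I[1,2]^2, I[1,3], I[4,4], I[4,5], I[5,5]^3. HN layers by μ_θ (3 steps, strictly decreasing):
  μ^(1)=59; μ^(2)=-45; μ^(3)=-58

((0, 0, 0, 2, 4); (0, 3, 1, 0, 0); (3, 0, 0, 0, 0))


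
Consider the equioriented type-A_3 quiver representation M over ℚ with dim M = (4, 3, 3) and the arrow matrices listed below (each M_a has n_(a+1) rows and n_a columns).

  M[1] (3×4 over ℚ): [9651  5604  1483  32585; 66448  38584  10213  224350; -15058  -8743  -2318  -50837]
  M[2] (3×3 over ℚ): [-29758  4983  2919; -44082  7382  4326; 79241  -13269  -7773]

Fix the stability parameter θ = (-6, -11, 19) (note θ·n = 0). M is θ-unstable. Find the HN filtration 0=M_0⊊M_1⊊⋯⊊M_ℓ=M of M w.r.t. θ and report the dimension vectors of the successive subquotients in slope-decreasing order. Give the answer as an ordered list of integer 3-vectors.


Interval decomposition of M: I[1,1], I[1,2], I[1,3]^2, I[3,3].
HN type (ℓ=3): μ^(1)=19; μ^(2)=-6; μ^(3)=-17/2

((0, 0, 3); (1, 0, 0); (3, 3, 0))


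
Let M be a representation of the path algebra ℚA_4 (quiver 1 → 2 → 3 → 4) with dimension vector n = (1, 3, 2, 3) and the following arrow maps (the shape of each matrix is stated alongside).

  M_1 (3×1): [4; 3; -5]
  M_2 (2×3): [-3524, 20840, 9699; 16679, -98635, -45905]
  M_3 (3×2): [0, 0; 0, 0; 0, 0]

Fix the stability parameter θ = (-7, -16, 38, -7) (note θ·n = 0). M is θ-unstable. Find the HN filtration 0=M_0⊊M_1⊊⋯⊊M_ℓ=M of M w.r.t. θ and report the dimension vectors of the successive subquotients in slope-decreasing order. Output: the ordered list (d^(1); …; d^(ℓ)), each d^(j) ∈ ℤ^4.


Via rank(M_{q-1}∘⋯∘M_p): M ≅ I[1,3], I[2,2], I[2,3], I[4,4]^3.
μ_θ-semistable layers: μ^(1)=38; μ^(2)=-7; μ^(3)=-23/2; μ^(4)=-16

((0, 0, 2, 0); (0, 0, 0, 3); (1, 1, 0, 0); (0, 2, 0, 0))


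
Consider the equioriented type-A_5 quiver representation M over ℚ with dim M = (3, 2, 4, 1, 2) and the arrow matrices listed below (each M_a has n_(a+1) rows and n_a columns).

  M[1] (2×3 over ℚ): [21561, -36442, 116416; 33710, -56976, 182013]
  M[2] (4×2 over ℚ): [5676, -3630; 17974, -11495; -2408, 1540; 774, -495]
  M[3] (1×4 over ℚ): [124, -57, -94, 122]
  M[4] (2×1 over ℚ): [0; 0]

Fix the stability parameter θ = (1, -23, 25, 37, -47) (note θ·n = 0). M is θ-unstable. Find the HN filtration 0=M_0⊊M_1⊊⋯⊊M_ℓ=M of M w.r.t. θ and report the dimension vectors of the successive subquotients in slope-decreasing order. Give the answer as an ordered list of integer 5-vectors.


Interval decomposition of M: I[1,1], I[1,2], I[1,4], I[3,3]^3, I[5,5]^2.
HN type (ℓ=5): μ^(1)=37; μ^(2)=25; μ^(3)=1; μ^(4)=-11; μ^(5)=-47

((0, 0, 0, 1, 0); (0, 0, 4, 0, 0); (1, 0, 0, 0, 0); (2, 2, 0, 0, 0); (0, 0, 0, 0, 2))


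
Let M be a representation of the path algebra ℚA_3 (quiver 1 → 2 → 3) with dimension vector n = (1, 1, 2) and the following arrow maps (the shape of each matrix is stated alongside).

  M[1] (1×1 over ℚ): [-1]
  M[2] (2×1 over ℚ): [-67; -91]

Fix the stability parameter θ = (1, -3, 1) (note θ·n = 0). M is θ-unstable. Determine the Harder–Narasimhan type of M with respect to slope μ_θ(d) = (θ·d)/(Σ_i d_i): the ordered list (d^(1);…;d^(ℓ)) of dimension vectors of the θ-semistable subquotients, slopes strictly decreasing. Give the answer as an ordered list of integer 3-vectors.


Via rank(M_{q-1}∘⋯∘M_p): M ≅ I[1,3], I[3,3].
μ_θ-semistable layers: μ^(1)=1; μ^(2)=-1

((0, 0, 2); (1, 1, 0))
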